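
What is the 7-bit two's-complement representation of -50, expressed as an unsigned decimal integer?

78

50 in 7 bits: 0110010
Invert: 1001101
Add 1:  1001110 = 78
(Check: 2^7 - 50 = 128 - 50 = 78.)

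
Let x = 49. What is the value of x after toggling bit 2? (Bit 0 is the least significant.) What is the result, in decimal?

53

x = 00000110001
bit 2 is currently 0; toggle it via x ^ (1 << 2) = x ^ 4
→ 00000110101 = 53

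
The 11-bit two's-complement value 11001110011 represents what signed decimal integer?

-397

pattern = 11001110011 (MSB is 1 ⇒ negative)
Invert: 00110001100, add 1 → 00110001101 = 397, so the value is -397.
(Equivalently: 1651 - 2^11 = 1651 - 2048 = -397.)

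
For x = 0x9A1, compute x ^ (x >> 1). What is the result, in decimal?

3441

x = 100110100001 = 2465
x>>1 = 010011010000
XOR  = 110101110001 = 3441
(x ^ (x >> 1) gives the standard binary-reflected Gray code of x.)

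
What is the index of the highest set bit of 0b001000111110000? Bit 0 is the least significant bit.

12

0b001000111110000 = 1000111110000
The topmost 1 is at position 12 (since 2^12 = 4096 ≤ 4592 < 8192).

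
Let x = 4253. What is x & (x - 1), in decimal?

x = 1000010011101 = 4253
x - 1 = 1000010011100
AND   = 1000010011100 = 4252
(x & (x - 1) clears the lowest set bit of x.)

4252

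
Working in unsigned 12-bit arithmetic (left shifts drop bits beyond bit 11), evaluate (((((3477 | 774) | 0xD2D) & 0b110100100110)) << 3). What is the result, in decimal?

2352

3477 = 110110010101
774 = 001100000110
→ | → 111110010111 = 3991
0xD2D = 110100101101
→ | → 111110111111 = 4031
0b110100100110 = 110100100110
→ & → 110100100110 = 3366
→ << 3 (mod 2^12) → 100100110000 = 2352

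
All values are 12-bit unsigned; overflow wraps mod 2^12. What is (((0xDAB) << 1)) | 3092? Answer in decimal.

3926

0xDAB = 110110101011
→ << 1 (mod 2^12) → 101101010110 = 2902
3092 = 110000010100
→ | → 111101010110 = 3926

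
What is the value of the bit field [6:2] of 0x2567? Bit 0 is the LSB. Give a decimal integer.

v = 010010101100111
Shift right by 2: 0100101011001
Mask low 5 bits: 11001 = 25

25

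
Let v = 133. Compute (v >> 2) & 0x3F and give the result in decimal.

33

v = 010000101
Shift right by 2: 0100001
Mask low 6 bits: 100001 = 33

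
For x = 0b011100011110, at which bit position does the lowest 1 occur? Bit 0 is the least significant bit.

0b011100011110 = 11100011110
Trailing zeros: 1, so the lowest set bit is bit 1 (value 2).

1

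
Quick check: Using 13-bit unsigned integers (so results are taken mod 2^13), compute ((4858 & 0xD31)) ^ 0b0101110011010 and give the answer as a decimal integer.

4858 = 1001011111010
0xD31 = 0110100110001
→ & → 0000000110000 = 48
0b0101110011010 = 0101110011010
→ ^ → 0101110101010 = 2986

2986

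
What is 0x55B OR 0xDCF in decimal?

0x55B = 010101011011
0xDCF = 110111001111
 OR → 110111011111 = 3551

3551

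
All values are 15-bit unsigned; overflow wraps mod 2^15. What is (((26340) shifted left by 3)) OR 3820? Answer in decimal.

16364

26340 = 110011011100100
→ shifted left by 3 (mod 2^15) → 011011100100000 = 14112
3820 = 000111011101100
→ OR → 011111111101100 = 16364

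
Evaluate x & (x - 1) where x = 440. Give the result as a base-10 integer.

432

x = 110111000 = 440
x - 1 = 110110111
AND   = 110110000 = 432
(x & (x - 1) clears the lowest set bit of x.)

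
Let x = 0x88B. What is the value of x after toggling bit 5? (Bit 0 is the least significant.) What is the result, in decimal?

2219

x = 100010001011
bit 5 is currently 0; toggle it via x ^ (1 << 5) = x ^ 32
→ 100010101011 = 2219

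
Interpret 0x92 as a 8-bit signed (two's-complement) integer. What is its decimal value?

-110

pattern = 10010010 (MSB is 1 ⇒ negative)
Invert: 01101101, add 1 → 01101110 = 110, so the value is -110.
(Equivalently: 146 - 2^8 = 146 - 256 = -110.)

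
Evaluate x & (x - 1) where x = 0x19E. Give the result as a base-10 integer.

x = 110011110 = 414
x - 1 = 110011101
AND   = 110011100 = 412
(x & (x - 1) clears the lowest set bit of x.)

412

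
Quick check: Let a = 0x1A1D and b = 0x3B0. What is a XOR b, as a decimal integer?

0x1A1D = 1101000011101
0x3B0 = 0001110110000
XOR → 1100110101101 = 6573

6573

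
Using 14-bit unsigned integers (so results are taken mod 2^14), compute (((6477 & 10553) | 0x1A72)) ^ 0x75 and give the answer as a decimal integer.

6926

6477 = 01100101001101
10553 = 10100100111001
→ & → 00100100001001 = 2313
0x1A72 = 01101001110010
→ | → 01101101111011 = 7035
0x75 = 00000001110101
→ ^ → 01101100001110 = 6926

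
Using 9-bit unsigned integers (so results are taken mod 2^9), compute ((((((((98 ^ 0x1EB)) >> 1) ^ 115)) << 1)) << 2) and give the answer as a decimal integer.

98 = 001100010
0x1EB = 111101011
→ ^ → 110001001 = 393
→ >> 1 → 011000100 = 196
115 = 001110011
→ ^ → 010110111 = 183
→ << 1 (mod 2^9) → 101101110 = 366
→ << 2 (mod 2^9) → 110111000 = 440

440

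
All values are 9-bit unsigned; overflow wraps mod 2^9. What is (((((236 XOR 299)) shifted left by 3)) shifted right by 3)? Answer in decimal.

7

236 = 011101100
299 = 100101011
→ XOR → 111000111 = 455
→ shifted left by 3 (mod 2^9) → 000111000 = 56
→ shifted right by 3 → 000000111 = 7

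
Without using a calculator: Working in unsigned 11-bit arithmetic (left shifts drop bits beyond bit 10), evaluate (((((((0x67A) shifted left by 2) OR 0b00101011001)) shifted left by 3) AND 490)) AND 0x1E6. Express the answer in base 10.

448

0x67A = 11001111010
→ shifted left by 2 (mod 2^11) → 00111101000 = 488
0b00101011001 = 00101011001
→ OR → 00111111001 = 505
→ shifted left by 3 (mod 2^11) → 11111001000 = 1992
490 = 00111101010
→ AND → 00111001000 = 456
0x1E6 = 00111100110
→ AND → 00111000000 = 448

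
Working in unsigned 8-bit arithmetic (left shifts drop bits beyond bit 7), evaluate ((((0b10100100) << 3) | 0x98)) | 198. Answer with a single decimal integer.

0b10100100 = 10100100
→ << 3 (mod 2^8) → 00100000 = 32
0x98 = 10011000
→ | → 10111000 = 184
198 = 11000110
→ | → 11111110 = 254

254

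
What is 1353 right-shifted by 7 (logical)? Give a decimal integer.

1353 = 10101001001
shift right by 7 → 00000001010 = 10
(equivalently, floor(1353 / 128))

10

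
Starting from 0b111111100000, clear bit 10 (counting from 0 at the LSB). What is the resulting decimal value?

x = 111111100000
bit 10 is currently 1; clear it via x & ~(1 << 10) = x & ~1024
→ 101111100000 = 3040

3040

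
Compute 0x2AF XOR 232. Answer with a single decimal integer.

583

0x2AF = 1010101111
232 = 0011101000
XOR → 1001000111 = 583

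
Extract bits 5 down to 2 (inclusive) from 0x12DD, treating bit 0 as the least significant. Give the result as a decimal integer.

7

v = 1001011011101
Shift right by 2: 10010110111
Mask low 4 bits: 0111 = 7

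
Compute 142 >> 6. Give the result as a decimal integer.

142 = 10001110
shift right by 6 → 00000010 = 2
(equivalently, floor(142 / 64))

2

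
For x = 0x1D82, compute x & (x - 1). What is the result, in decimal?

x = 1110110000010 = 7554
x - 1 = 1110110000001
AND   = 1110110000000 = 7552
(x & (x - 1) clears the lowest set bit of x.)

7552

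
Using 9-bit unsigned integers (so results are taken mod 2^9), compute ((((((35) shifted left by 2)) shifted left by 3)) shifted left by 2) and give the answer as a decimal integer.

35 = 000100011
→ shifted left by 2 (mod 2^9) → 010001100 = 140
→ shifted left by 3 (mod 2^9) → 001100000 = 96
→ shifted left by 2 (mod 2^9) → 110000000 = 384

384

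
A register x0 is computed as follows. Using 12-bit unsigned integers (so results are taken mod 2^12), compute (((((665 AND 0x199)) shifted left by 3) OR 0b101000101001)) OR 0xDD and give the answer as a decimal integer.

3837

665 = 001010011001
0x199 = 000110011001
→ AND → 000010011001 = 153
→ shifted left by 3 (mod 2^12) → 010011001000 = 1224
0b101000101001 = 101000101001
→ OR → 111011101001 = 3817
0xDD = 000011011101
→ OR → 111011111101 = 3837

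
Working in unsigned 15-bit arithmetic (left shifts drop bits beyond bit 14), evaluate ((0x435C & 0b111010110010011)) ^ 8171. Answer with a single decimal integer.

0x435C = 100001101011100
0b111010110010011 = 111010110010011
→ & → 100000100010000 = 16656
8171 = 001111111101011
→ ^ → 101111011111011 = 24315

24315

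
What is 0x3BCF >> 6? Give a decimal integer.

0x3BCF = 11101111001111
shift right by 6 → 00000011101111 = 239
(equivalently, floor(15311 / 64))

239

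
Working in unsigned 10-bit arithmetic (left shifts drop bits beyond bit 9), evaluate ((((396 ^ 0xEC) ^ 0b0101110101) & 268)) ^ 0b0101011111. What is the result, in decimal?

347

396 = 0110001100
0xEC = 0011101100
→ ^ → 0101100000 = 352
0b0101110101 = 0101110101
→ ^ → 0000010101 = 21
268 = 0100001100
→ & → 0000000100 = 4
0b0101011111 = 0101011111
→ ^ → 0101011011 = 347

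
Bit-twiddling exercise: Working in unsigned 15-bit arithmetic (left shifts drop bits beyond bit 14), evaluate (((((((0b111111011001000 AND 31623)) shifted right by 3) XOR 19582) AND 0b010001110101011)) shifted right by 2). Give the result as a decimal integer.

202

0b111111011001000 = 111111011001000
31623 = 111101110000111
→ AND → 111101010000000 = 31360
→ shifted right by 3 → 000111101010000 = 3920
19582 = 100110001111110
→ XOR → 100001100101110 = 17198
0b010001110101011 = 010001110101011
→ AND → 000001100101010 = 810
→ shifted right by 2 → 000000011001010 = 202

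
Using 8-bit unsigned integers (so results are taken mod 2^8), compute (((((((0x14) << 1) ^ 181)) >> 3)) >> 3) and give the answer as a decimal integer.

2

0x14 = 00010100
→ << 1 (mod 2^8) → 00101000 = 40
181 = 10110101
→ ^ → 10011101 = 157
→ >> 3 → 00010011 = 19
→ >> 3 → 00000010 = 2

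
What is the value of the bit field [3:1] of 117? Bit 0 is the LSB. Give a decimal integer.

v = 01110101
Shift right by 1: 0111010
Mask low 3 bits: 010 = 2

2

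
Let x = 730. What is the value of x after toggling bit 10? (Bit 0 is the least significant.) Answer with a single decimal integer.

x = 01011011010
bit 10 is currently 0; toggle it via x ^ (1 << 10) = x ^ 1024
→ 11011011010 = 1754

1754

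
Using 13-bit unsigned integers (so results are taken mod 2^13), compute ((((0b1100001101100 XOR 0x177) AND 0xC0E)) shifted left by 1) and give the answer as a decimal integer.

4116

0b1100001101100 = 1100001101100
0x177 = 0000101110111
→ XOR → 1100100011011 = 6427
0xC0E = 0110000001110
→ AND → 0100000001010 = 2058
→ shifted left by 1 (mod 2^13) → 1000000010100 = 4116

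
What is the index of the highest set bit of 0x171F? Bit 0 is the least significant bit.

12

0x171F = 1011100011111
The topmost 1 is at position 12 (since 2^12 = 4096 ≤ 5919 < 8192).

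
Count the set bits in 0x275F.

0x275F = 10011101011111
Count the 1s: 1 + 1 + 1 + 1 + 1 + 1 + 1 + 1 + 1 + 1 = 10

10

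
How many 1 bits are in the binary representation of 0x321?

4

0x321 = 1100100001
Count the 1s: 1 + 1 + 1 + 1 = 4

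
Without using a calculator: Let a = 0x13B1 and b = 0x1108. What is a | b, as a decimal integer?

5049

0x13B1 = 1001110110001
0x1108 = 1000100001000
 OR → 1001110111001 = 5049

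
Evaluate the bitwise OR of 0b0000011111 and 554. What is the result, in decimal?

575

a = 0000011111
554 = 1000101010
 OR → 1000111111 = 575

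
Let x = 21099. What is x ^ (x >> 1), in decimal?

31582

x = 101001001101011 = 21099
x>>1 = 010100100110101
XOR  = 111101101011110 = 31582
(x ^ (x >> 1) gives the standard binary-reflected Gray code of x.)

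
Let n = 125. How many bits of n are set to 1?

6

125 = 1111101
Count the 1s: 1 + 1 + 1 + 1 + 1 + 1 = 6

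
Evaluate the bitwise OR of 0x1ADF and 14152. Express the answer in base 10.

16351

0x1ADF = 01101011011111
14152 = 11011101001000
 OR → 11111111011111 = 16351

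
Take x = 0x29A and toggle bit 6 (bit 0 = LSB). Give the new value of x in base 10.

730

x = 01010011010
bit 6 is currently 0; toggle it via x ^ (1 << 6) = x ^ 64
→ 01011011010 = 730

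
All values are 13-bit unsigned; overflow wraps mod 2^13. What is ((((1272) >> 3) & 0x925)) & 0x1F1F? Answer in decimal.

5

1272 = 0010011111000
→ >> 3 → 0000010011111 = 159
0x925 = 0100100100101
→ & → 0000000000101 = 5
0x1F1F = 1111100011111
→ & → 0000000000101 = 5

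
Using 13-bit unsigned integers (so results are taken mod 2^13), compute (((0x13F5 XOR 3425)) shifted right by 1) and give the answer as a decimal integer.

3914

0x13F5 = 1001111110101
3425 = 0110101100001
→ XOR → 1111010010100 = 7828
→ shifted right by 1 → 0111101001010 = 3914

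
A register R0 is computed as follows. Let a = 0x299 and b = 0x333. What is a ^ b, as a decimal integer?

0x299 = 1010011001
0x333 = 1100110011
XOR → 0110101010 = 426

426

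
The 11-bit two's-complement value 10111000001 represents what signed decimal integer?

-575

pattern = 10111000001 (MSB is 1 ⇒ negative)
Invert: 01000111110, add 1 → 01000111111 = 575, so the value is -575.
(Equivalently: 1473 - 2^11 = 1473 - 2048 = -575.)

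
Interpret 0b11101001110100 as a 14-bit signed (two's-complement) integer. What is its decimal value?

pattern = 11101001110100 (MSB is 1 ⇒ negative)
Invert: 00010110001011, add 1 → 00010110001100 = 1420, so the value is -1420.
(Equivalently: 14964 - 2^14 = 14964 - 16384 = -1420.)

-1420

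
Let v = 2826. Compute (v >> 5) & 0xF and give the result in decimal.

v = 0101100001010
Shift right by 5: 01011000
Mask low 4 bits: 1000 = 8

8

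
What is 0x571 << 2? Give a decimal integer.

0x571 = 0010101110001
shift left by 2 → 1010111000100 = 5572
(equivalently, 1393 × 2^2 = 1393 × 4)

5572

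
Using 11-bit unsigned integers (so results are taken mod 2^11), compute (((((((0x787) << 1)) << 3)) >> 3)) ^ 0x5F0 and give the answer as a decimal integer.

0x787 = 11110000111
→ << 1 (mod 2^11) → 11100001110 = 1806
→ << 3 (mod 2^11) → 00001110000 = 112
→ >> 3 → 00000001110 = 14
0x5F0 = 10111110000
→ ^ → 10111111110 = 1534

1534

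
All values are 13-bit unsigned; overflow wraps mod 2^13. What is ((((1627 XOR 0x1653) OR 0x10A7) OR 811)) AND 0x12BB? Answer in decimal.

4779

1627 = 0011001011011
0x1653 = 1011001010011
→ XOR → 1000000001000 = 4104
0x10A7 = 1000010100111
→ OR → 1000010101111 = 4271
811 = 0001100101011
→ OR → 1001110101111 = 5039
0x12BB = 1001010111011
→ AND → 1001010101011 = 4779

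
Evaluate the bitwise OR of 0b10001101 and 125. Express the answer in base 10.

253

a = 10001101
125 = 01111101
 OR → 11111101 = 253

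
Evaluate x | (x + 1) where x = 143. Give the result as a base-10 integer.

159

x = 10001111 = 143
x + 1 = 10010000
OR    = 10011111 = 159
(x | (x + 1) sets the lowest cleared bit.)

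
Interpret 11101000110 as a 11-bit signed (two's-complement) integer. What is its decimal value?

-186

pattern = 11101000110 (MSB is 1 ⇒ negative)
Invert: 00010111001, add 1 → 00010111010 = 186, so the value is -186.
(Equivalently: 1862 - 2^11 = 1862 - 2048 = -186.)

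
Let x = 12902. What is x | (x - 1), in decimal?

12903

x = 11001001100110 = 12902
x - 1 = 11001001100101
OR    = 11001001100111 = 12903
(x | (x - 1) sets all bits below the lowest set bit.)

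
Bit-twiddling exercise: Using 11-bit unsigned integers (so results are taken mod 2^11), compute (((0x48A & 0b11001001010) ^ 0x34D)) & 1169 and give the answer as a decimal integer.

0x48A = 10010001010
0b11001001010 = 11001001010
→ & → 10000001010 = 1034
0x34D = 01101001101
→ ^ → 11101000111 = 1863
1169 = 10010010001
→ & → 10000000001 = 1025

1025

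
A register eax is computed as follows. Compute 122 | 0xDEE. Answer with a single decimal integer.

122 = 000001111010
0xDEE = 110111101110
 OR → 110111111110 = 3582

3582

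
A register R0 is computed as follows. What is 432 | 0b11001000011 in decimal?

2035

432 = 00110110000
b = 11001000011
 OR → 11111110011 = 2035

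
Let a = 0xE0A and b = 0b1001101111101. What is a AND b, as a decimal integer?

520

0xE0A = 0111000001010
b = 1001101111101
AND → 0001000001000 = 520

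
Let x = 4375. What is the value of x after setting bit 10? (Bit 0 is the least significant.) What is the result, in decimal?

x = 1000100010111
bit 10 is currently 0; set it via x | (1 << 10) = x | 1024
→ 1010100010111 = 5399

5399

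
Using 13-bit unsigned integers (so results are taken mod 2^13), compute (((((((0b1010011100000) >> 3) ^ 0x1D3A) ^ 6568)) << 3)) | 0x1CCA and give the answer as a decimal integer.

0b1010011100000 = 1010011100000
→ >> 3 → 0001010011100 = 668
0x1D3A = 1110100111010
→ ^ → 1111110100110 = 8102
6568 = 1100110101000
→ ^ → 0011000001110 = 1550
→ << 3 (mod 2^13) → 1000001110000 = 4208
0x1CCA = 1110011001010
→ | → 1110011111010 = 7418

7418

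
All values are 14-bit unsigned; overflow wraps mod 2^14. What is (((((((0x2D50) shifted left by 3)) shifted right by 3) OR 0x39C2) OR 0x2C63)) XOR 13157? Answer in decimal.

0x2D50 = 10110101010000
→ shifted left by 3 (mod 2^14) → 10101010000000 = 10880
→ shifted right by 3 → 00010101010000 = 1360
0x39C2 = 11100111000010
→ OR → 11110111010010 = 15826
0x2C63 = 10110001100011
→ OR → 11110111110011 = 15859
13157 = 11001101100101
→ XOR → 00111010010110 = 3734

3734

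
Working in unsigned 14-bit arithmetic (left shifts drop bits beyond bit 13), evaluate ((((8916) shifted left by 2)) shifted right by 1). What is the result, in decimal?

1448

8916 = 10001011010100
→ shifted left by 2 (mod 2^14) → 00101101010000 = 2896
→ shifted right by 1 → 00010110101000 = 1448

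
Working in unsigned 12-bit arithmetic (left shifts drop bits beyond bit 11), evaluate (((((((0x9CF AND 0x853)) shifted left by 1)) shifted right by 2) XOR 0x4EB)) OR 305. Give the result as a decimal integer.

1531

0x9CF = 100111001111
0x853 = 100001010011
→ AND → 100001000011 = 2115
→ shifted left by 1 (mod 2^12) → 000010000110 = 134
→ shifted right by 2 → 000000100001 = 33
0x4EB = 010011101011
→ XOR → 010011001010 = 1226
305 = 000100110001
→ OR → 010111111011 = 1531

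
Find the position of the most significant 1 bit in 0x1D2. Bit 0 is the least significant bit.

0x1D2 = 111010010
The topmost 1 is at position 8 (since 2^8 = 256 ≤ 466 < 512).

8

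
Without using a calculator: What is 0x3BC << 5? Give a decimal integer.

0x3BC = 000001110111100
shift left by 5 → 111011110000000 = 30592
(equivalently, 956 × 2^5 = 956 × 32)

30592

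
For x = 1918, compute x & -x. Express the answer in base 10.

2

x = 11101111110 = 1918
-x (two's complement) = …00010000010
AND   = 00000000010 = 2
(x & -x isolates the lowest set bit of x.)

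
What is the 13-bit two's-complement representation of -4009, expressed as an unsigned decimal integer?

4183

4009 in 13 bits: 0111110101001
Invert: 1000001010110
Add 1:  1000001010111 = 4183
(Check: 2^13 - 4009 = 8192 - 4009 = 4183.)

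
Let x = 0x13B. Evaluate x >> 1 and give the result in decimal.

157

0x13B = 100111011
shift right by 1 → 010011101 = 157
(equivalently, floor(315 / 2))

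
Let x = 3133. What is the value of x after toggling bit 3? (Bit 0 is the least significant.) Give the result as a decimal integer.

3125

x = 0110000111101
bit 3 is currently 1; toggle it via x ^ (1 << 3) = x ^ 8
→ 0110000110101 = 3125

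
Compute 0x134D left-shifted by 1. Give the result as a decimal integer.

0x134D = 01001101001101
shift left by 1 → 10011010011010 = 9882
(equivalently, 4941 × 2^1 = 4941 × 2)

9882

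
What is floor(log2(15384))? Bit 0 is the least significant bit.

13

15384 = 11110000011000
The topmost 1 is at position 13 (since 2^13 = 8192 ≤ 15384 < 16384).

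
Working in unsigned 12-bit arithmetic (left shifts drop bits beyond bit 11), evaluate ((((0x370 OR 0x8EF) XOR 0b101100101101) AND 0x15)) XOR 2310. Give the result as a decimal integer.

0x370 = 001101110000
0x8EF = 100011101111
→ OR → 101111111111 = 3071
0b101100101101 = 101100101101
→ XOR → 000011010010 = 210
0x15 = 000000010101
→ AND → 000000010000 = 16
2310 = 100100000110
→ XOR → 100100010110 = 2326

2326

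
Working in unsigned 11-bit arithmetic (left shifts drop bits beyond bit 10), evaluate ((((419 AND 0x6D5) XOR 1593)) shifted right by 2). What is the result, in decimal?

419 = 00110100011
0x6D5 = 11011010101
→ AND → 00010000001 = 129
1593 = 11000111001
→ XOR → 11010111000 = 1720
→ shifted right by 2 → 00110101110 = 430

430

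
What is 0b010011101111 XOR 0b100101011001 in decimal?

a = 010011101111
b = 100101011001
XOR → 110110110110 = 3510

3510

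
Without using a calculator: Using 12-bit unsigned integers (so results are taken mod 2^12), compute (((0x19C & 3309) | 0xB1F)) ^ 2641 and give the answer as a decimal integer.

0x19C = 000110011100
3309 = 110011101101
→ & → 000010001100 = 140
0xB1F = 101100011111
→ | → 101110011111 = 2975
2641 = 101001010001
→ ^ → 000111001110 = 462

462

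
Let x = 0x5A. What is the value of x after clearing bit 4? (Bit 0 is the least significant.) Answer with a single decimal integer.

74

x = 0001011010
bit 4 is currently 1; clear it via x & ~(1 << 4) = x & ~16
→ 0001001010 = 74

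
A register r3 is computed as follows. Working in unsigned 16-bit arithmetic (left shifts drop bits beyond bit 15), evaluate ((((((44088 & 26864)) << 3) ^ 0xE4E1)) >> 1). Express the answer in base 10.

21168

44088 = 1010110000111000
26864 = 0110100011110000
→ & → 0010100000110000 = 10288
→ << 3 (mod 2^16) → 0100000110000000 = 16768
0xE4E1 = 1110010011100001
→ ^ → 1010010101100001 = 42337
→ >> 1 → 0101001010110000 = 21168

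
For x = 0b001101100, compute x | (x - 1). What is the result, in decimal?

111

x = 1101100 = 108
x - 1 = 1101011
OR    = 1101111 = 111
(x | (x - 1) sets all bits below the lowest set bit.)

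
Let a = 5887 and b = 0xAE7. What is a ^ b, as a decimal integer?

7192

5887 = 1011011111111
0xAE7 = 0101011100111
XOR → 1110000011000 = 7192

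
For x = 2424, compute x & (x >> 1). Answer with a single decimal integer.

56

x = 100101111000 = 2424
x>>1 = 010010111100
AND  = 000000111000 = 56
(x & (x >> 1) has a 1 wherever x has two consecutive 1 bits.)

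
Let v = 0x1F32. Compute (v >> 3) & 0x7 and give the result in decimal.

6

v = 001111100110010
Shift right by 3: 001111100110
Mask low 3 bits: 110 = 6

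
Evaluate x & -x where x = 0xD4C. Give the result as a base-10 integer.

x = 110101001100 = 3404
-x (two's complement) = …001010110100
AND   = 000000000100 = 4
(x & -x isolates the lowest set bit of x.)

4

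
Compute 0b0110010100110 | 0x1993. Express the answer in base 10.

a = 0110010100110
0x1993 = 1100110010011
 OR → 1110110110111 = 7607

7607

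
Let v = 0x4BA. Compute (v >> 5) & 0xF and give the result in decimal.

v = 0010010111010
Shift right by 5: 00100101
Mask low 4 bits: 0101 = 5

5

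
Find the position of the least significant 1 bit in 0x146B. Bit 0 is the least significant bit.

0x146B = 1010001101011
Trailing zeros: 0, so the lowest set bit is bit 0 (value 1).

0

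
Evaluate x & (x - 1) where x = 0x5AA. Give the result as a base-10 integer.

1448

x = 10110101010 = 1450
x - 1 = 10110101001
AND   = 10110101000 = 1448
(x & (x - 1) clears the lowest set bit of x.)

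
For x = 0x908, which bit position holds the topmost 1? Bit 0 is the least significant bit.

11

0x908 = 100100001000
The topmost 1 is at position 11 (since 2^11 = 2048 ≤ 2312 < 4096).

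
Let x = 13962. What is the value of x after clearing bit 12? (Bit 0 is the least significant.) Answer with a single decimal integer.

x = 011011010001010
bit 12 is currently 1; clear it via x & ~(1 << 12) = x & ~4096
→ 010011010001010 = 9866

9866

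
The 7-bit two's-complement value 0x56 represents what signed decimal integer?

-42

pattern = 1010110 (MSB is 1 ⇒ negative)
Invert: 0101001, add 1 → 0101010 = 42, so the value is -42.
(Equivalently: 86 - 2^7 = 86 - 128 = -42.)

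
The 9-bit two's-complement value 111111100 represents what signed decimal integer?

pattern = 111111100 (MSB is 1 ⇒ negative)
Invert: 000000011, add 1 → 000000100 = 4, so the value is -4.
(Equivalently: 508 - 2^9 = 508 - 512 = -4.)

-4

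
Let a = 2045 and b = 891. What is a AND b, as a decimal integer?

889

2045 = 11111111101
891 = 01101111011
AND → 01101111001 = 889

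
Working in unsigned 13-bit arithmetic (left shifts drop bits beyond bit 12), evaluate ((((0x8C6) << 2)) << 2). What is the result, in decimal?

0x8C6 = 0100011000110
→ << 2 (mod 2^13) → 0001100011000 = 792
→ << 2 (mod 2^13) → 0110001100000 = 3168

3168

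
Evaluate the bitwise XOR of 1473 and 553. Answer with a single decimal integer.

1473 = 10111000001
553 = 01000101001
XOR → 11111101000 = 2024

2024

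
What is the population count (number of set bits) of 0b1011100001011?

n = 1011100001011
Count the 1s: 1 + 1 + 1 + 1 + 1 + 1 + 1 = 7

7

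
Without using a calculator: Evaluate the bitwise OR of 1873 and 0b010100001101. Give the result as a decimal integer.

1873 = 11101010001
b = 10100001101
 OR → 11101011101 = 1885

1885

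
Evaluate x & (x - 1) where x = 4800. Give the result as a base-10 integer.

x = 1001011000000 = 4800
x - 1 = 1001010111111
AND   = 1001010000000 = 4736
(x & (x - 1) clears the lowest set bit of x.)

4736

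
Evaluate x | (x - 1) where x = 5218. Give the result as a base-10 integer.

5219

x = 1010001100010 = 5218
x - 1 = 1010001100001
OR    = 1010001100011 = 5219
(x | (x - 1) sets all bits below the lowest set bit.)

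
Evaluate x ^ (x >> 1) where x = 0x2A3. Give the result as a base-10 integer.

1010

x = 1010100011 = 675
x>>1 = 0101010001
XOR  = 1111110010 = 1010
(x ^ (x >> 1) gives the standard binary-reflected Gray code of x.)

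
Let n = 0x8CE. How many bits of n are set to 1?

6

0x8CE = 100011001110
Count the 1s: 1 + 1 + 1 + 1 + 1 + 1 = 6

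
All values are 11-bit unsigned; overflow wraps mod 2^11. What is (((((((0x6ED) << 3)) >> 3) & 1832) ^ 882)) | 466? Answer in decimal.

986

0x6ED = 11011101101
→ << 3 (mod 2^11) → 11101101000 = 1896
→ >> 3 → 00011101101 = 237
1832 = 11100101000
→ & → 00000101000 = 40
882 = 01101110010
→ ^ → 01101011010 = 858
466 = 00111010010
→ | → 01111011010 = 986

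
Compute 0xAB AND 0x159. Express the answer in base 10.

0xAB = 010101011
0x159 = 101011001
AND → 000001001 = 9

9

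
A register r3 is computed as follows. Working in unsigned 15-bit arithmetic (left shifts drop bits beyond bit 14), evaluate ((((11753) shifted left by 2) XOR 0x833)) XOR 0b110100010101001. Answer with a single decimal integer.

22334

11753 = 010110111101001
→ shifted left by 2 (mod 2^15) → 011011110100100 = 14244
0x833 = 000100000110011
→ XOR → 011111110010111 = 16279
0b110100010101001 = 110100010101001
→ XOR → 101011100111110 = 22334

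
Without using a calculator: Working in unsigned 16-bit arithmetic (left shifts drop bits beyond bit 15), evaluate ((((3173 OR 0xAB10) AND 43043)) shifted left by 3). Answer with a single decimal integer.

3173 = 0000110001100101
0xAB10 = 1010101100010000
→ OR → 1010111101110101 = 44917
43043 = 1010100000100011
→ AND → 1010100000100001 = 43041
→ shifted left by 3 (mod 2^16) → 0100000100001000 = 16648

16648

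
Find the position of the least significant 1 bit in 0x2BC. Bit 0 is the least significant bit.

0x2BC = 1010111100
Trailing zeros: 2, so the lowest set bit is bit 2 (value 4).

2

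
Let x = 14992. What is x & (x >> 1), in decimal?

x = 11101010010000 = 14992
x>>1 = 01110101001000
AND  = 01100000000000 = 6144
(x & (x >> 1) has a 1 wherever x has two consecutive 1 bits.)

6144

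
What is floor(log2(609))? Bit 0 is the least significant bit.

609 = 1001100001
The topmost 1 is at position 9 (since 2^9 = 512 ≤ 609 < 1024).

9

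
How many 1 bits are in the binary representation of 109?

5

109 = 1101101
Count the 1s: 1 + 1 + 1 + 1 + 1 = 5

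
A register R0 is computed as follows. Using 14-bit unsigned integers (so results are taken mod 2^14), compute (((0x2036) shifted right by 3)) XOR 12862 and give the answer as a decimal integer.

13880

0x2036 = 10000000110110
→ shifted right by 3 → 00010000000110 = 1030
12862 = 11001000111110
→ XOR → 11011000111000 = 13880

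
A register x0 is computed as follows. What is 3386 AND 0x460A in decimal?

1034

3386 = 000110100111010
0x460A = 100011000001010
AND → 000010000001010 = 1034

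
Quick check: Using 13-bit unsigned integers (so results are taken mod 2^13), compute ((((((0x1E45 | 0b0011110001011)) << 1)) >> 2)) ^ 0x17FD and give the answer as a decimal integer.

4122

0x1E45 = 1111001000101
0b0011110001011 = 0011110001011
→ | → 1111111001111 = 8143
→ << 1 (mod 2^13) → 1111110011110 = 8094
→ >> 2 → 0011111100111 = 2023
0x17FD = 1011111111101
→ ^ → 1000000011010 = 4122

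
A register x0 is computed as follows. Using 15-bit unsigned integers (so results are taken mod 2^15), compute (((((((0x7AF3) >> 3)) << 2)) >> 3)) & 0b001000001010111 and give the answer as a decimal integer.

0x7AF3 = 111101011110011
→ >> 3 → 000111101011110 = 3934
→ << 2 (mod 2^15) → 011110101111000 = 15736
→ >> 3 → 000011110101111 = 1967
0b001000001010111 = 001000001010111
→ & → 000000000000111 = 7

7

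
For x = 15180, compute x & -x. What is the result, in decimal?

x = 11101101001100 = 15180
-x (two's complement) = …00010010110100
AND   = 00000000000100 = 4
(x & -x isolates the lowest set bit of x.)

4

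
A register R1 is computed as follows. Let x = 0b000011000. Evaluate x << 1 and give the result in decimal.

x = 011000
shift left by 1 → 110000 = 48
(equivalently, 24 × 2^1 = 24 × 2)

48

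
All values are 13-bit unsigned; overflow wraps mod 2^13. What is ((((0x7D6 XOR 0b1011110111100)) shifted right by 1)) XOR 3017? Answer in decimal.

1020

0x7D6 = 0011111010110
0b1011110111100 = 1011110111100
→ XOR → 1000001101010 = 4202
→ shifted right by 1 → 0100000110101 = 2101
3017 = 0101111001001
→ XOR → 0001111111100 = 1020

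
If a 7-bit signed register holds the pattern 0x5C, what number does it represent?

-36

pattern = 1011100 (MSB is 1 ⇒ negative)
Invert: 0100011, add 1 → 0100100 = 36, so the value is -36.
(Equivalently: 92 - 2^7 = 92 - 128 = -36.)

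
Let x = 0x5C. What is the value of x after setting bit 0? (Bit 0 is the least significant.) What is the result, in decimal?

93

x = 01011100
bit 0 is currently 0; set it via x | (1 << 0) = x | 1
→ 01011101 = 93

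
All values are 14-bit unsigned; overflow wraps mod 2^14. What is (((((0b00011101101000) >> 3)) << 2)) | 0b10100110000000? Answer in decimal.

0b00011101101000 = 00011101101000
→ >> 3 → 00000011101101 = 237
→ << 2 (mod 2^14) → 00001110110100 = 948
0b10100110000000 = 10100110000000
→ | → 10101110110100 = 11188

11188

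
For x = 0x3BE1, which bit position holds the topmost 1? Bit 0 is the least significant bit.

13

0x3BE1 = 11101111100001
The topmost 1 is at position 13 (since 2^13 = 8192 ≤ 15329 < 16384).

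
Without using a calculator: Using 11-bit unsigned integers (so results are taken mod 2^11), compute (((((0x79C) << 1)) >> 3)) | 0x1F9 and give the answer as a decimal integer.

511

0x79C = 11110011100
→ << 1 (mod 2^11) → 11100111000 = 1848
→ >> 3 → 00011100111 = 231
0x1F9 = 00111111001
→ | → 00111111111 = 511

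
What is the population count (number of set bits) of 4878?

6

4878 = 1001100001110
Count the 1s: 1 + 1 + 1 + 1 + 1 + 1 = 6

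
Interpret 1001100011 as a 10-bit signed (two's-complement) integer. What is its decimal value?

-413

pattern = 1001100011 (MSB is 1 ⇒ negative)
Invert: 0110011100, add 1 → 0110011101 = 413, so the value is -413.
(Equivalently: 611 - 2^10 = 611 - 1024 = -413.)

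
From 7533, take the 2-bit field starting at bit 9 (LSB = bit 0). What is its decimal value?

2

v = 01110101101101
Shift right by 9: 01110
Mask low 2 bits: 10 = 2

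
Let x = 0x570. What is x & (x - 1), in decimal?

x = 10101110000 = 1392
x - 1 = 10101101111
AND   = 10101100000 = 1376
(x & (x - 1) clears the lowest set bit of x.)

1376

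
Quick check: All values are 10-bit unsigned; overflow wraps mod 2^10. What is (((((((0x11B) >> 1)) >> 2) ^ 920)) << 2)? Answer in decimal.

748

0x11B = 0100011011
→ >> 1 → 0010001101 = 141
→ >> 2 → 0000100011 = 35
920 = 1110011000
→ ^ → 1110111011 = 955
→ << 2 (mod 2^10) → 1011101100 = 748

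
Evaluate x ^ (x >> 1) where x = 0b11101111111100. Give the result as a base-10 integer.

x = 11101111111100 = 15356
x>>1 = 01110111111110
XOR  = 10011000000010 = 9730
(x ^ (x >> 1) gives the standard binary-reflected Gray code of x.)

9730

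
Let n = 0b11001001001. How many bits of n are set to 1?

5

n = 11001001001
Count the 1s: 1 + 1 + 1 + 1 + 1 = 5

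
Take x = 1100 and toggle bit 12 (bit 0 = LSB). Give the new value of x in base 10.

5196

x = 0010001001100
bit 12 is currently 0; toggle it via x ^ (1 << 12) = x ^ 4096
→ 1010001001100 = 5196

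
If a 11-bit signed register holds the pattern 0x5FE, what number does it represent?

-514

pattern = 10111111110 (MSB is 1 ⇒ negative)
Invert: 01000000001, add 1 → 01000000010 = 514, so the value is -514.
(Equivalently: 1534 - 2^11 = 1534 - 2048 = -514.)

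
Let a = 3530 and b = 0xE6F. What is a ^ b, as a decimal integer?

933

3530 = 110111001010
0xE6F = 111001101111
XOR → 001110100101 = 933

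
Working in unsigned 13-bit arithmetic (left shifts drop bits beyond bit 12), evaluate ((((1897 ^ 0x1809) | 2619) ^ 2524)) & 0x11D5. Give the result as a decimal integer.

4229

1897 = 0011101101001
0x1809 = 1100000001001
→ ^ → 1111101100000 = 8032
2619 = 0101000111011
→ | → 1111101111011 = 8059
2524 = 0100111011100
→ ^ → 1011010100111 = 5799
0x11D5 = 1000111010101
→ & → 1000010000101 = 4229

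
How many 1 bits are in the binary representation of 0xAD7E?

11

0xAD7E = 1010110101111110
Count the 1s: 1 + 1 + 1 + 1 + 1 + 1 + 1 + 1 + 1 + 1 + 1 = 11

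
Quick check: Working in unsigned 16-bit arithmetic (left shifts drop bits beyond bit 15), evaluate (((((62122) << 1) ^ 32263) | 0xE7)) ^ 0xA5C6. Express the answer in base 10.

62122 = 1111001010101010
→ << 1 (mod 2^16) → 1110010101010100 = 58708
32263 = 0111111000000111
→ ^ → 1001101101010011 = 39763
0xE7 = 0000000011100111
→ | → 1001101111110111 = 39927
0xA5C6 = 1010010111000110
→ ^ → 0011111000110001 = 15921

15921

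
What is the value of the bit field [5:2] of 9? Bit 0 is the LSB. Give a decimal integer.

v = 0000001001
Shift right by 2: 00000010
Mask low 4 bits: 0010 = 2

2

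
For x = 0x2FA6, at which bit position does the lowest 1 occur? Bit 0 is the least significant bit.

0x2FA6 = 10111110100110
Trailing zeros: 1, so the lowest set bit is bit 1 (value 2).

1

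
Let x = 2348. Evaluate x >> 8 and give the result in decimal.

2348 = 100100101100
shift right by 8 → 000000001001 = 9
(equivalently, floor(2348 / 256))

9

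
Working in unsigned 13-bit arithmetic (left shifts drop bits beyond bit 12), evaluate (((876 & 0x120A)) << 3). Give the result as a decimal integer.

4160

876 = 0001101101100
0x120A = 1001000001010
→ & → 0001000001000 = 520
→ << 3 (mod 2^13) → 1000001000000 = 4160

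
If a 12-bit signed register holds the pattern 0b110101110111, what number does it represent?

pattern = 110101110111 (MSB is 1 ⇒ negative)
Invert: 001010001000, add 1 → 001010001001 = 649, so the value is -649.
(Equivalently: 3447 - 2^12 = 3447 - 4096 = -649.)

-649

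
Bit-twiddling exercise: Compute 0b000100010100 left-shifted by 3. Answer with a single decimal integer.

x = 000100010100
shift left by 3 → 100010100000 = 2208
(equivalently, 276 × 2^3 = 276 × 8)

2208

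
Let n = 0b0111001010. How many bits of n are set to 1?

5

n = 111001010
Count the 1s: 1 + 1 + 1 + 1 + 1 = 5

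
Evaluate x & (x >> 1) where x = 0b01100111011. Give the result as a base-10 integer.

281

x = 1100111011 = 827
x>>1 = 0110011101
AND  = 0100011001 = 281
(x & (x >> 1) has a 1 wherever x has two consecutive 1 bits.)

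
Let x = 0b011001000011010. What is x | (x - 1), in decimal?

x = 11001000011010 = 12826
x - 1 = 11001000011001
OR    = 11001000011011 = 12827
(x | (x - 1) sets all bits below the lowest set bit.)

12827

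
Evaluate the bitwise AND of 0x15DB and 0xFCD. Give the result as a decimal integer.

0x15DB = 1010111011011
0xFCD = 0111111001101
AND → 0010111001001 = 1481

1481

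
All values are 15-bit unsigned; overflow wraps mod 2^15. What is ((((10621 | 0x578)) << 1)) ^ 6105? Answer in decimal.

19747

10621 = 010100101111101
0x578 = 000010101111000
→ | → 010110101111101 = 11645
→ << 1 (mod 2^15) → 101101011111010 = 23290
6105 = 001011111011001
→ ^ → 100110100100011 = 19747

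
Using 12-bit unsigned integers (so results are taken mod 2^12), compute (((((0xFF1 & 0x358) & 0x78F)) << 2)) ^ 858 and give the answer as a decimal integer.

3930

0xFF1 = 111111110001
0x358 = 001101011000
→ & → 001101010000 = 848
0x78F = 011110001111
→ & → 001100000000 = 768
→ << 2 (mod 2^12) → 110000000000 = 3072
858 = 001101011010
→ ^ → 111101011010 = 3930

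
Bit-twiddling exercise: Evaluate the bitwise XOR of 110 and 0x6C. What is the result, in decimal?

110 = 1101110
0x6C = 1101100
XOR → 0000010 = 2

2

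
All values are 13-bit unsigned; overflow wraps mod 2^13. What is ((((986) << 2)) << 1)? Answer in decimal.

986 = 0001111011010
→ << 2 (mod 2^13) → 0111101101000 = 3944
→ << 1 (mod 2^13) → 1111011010000 = 7888

7888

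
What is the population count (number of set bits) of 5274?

5274 = 1010010011010
Count the 1s: 1 + 1 + 1 + 1 + 1 + 1 = 6

6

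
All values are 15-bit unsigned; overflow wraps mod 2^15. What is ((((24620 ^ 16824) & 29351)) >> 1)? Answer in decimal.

24620 = 110000000101100
16824 = 100000110111000
→ ^ → 010000110010100 = 8596
29351 = 111001010100111
→ & → 010000010000100 = 8324
→ >> 1 → 001000001000010 = 4162

4162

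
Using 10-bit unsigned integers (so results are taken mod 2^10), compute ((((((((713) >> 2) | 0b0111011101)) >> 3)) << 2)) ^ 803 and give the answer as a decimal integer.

713 = 1011001001
→ >> 2 → 0010110010 = 178
0b0111011101 = 0111011101
→ | → 0111111111 = 511
→ >> 3 → 0000111111 = 63
→ << 2 (mod 2^10) → 0011111100 = 252
803 = 1100100011
→ ^ → 1111011111 = 991

991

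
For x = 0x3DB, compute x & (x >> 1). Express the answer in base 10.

x = 1111011011 = 987
x>>1 = 0111101101
AND  = 0111001001 = 457
(x & (x >> 1) has a 1 wherever x has two consecutive 1 bits.)

457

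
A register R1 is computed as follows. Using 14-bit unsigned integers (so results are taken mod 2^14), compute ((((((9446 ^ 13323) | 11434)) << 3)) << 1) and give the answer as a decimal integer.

3824

9446 = 10010011100110
13323 = 11010000001011
→ ^ → 01000011101101 = 4333
11434 = 10110010101010
→ | → 11110011101111 = 15599
→ << 3 (mod 2^14) → 10011101111000 = 10104
→ << 1 (mod 2^14) → 00111011110000 = 3824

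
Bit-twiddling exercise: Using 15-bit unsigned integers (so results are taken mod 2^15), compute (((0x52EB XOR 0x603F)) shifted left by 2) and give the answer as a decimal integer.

19280

0x52EB = 101001011101011
0x603F = 110000000111111
→ XOR → 011001011010100 = 13012
→ shifted left by 2 (mod 2^15) → 100101101010000 = 19280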